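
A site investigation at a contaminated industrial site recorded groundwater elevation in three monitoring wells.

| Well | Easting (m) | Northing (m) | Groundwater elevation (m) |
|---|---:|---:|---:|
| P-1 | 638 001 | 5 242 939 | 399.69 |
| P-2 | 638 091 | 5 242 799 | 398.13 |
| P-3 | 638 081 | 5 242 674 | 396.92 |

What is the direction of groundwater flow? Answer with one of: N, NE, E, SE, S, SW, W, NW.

S

Differences from P-1: to P-2 (Δx, Δy, Δh) = (90, -140, -1.56); to P-3 = (80, -265, -2.77).
Solve a·Δx + b·Δy = Δh: det = 90·(-265) − 80·(-140) = -12650.
∂h/∂x = [(-1.56)·(-265) − (-2.77)·(-140)] / -12650 = -0.002024
∂h/∂y = [90·(-2.77) − 80·(-1.56)] / -12650 = +0.009842
Flow = −∇h = (+0.002024 east, -0.009842 north), which points south.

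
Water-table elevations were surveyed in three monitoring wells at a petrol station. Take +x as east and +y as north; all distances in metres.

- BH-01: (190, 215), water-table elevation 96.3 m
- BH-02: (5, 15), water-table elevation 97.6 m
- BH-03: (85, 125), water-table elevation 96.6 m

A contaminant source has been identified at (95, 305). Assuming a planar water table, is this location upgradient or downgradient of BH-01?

Differences from BH-01: to BH-02 (Δx, Δy, Δh) = (-185, -200, +1.3); to BH-03 = (-105, -90, +0.3).
Determinant of the coordinate differences = (-185)·(-90) − (-105)·(-200) = -4350.
∂h/∂x = [(+1.3)·(-90) − (+0.3)·(-200)] / -4350 = +0.01310
∂h/∂y = [(-185)·(+0.3) − (-105)·(+1.3)] / -4350 = -0.01862
Head at (95, 305) = 96.3 + (+0.01310)·(-95) + (-0.01862)·(90) = 93.38 m.
That is lower than the 96.3 m at BH-01, so the point is downgradient.

downgradient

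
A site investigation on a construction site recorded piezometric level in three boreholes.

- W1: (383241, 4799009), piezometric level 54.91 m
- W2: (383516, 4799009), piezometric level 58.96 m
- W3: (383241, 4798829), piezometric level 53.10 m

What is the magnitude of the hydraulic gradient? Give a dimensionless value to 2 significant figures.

0.018

∂h/∂x = (58.96 − 54.91) / (383516 − 383241) = +0.01473
∂h/∂y = (53.10 − 54.91) / (4798829 − 4799009) = +0.01006
|∇h| = √(0.01473² + 0.01006²) = 0.01784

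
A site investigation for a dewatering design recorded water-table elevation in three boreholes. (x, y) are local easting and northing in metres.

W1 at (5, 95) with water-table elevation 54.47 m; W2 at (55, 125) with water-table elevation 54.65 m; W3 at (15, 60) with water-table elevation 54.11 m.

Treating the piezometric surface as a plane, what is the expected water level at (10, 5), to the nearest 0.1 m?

Differences from W1: to W2 (Δx, Δy, Δh) = (50, 30, +0.18); to W3 = (10, -35, -0.36).
Determinant of the coordinate differences = 50·(-35) − 10·30 = -2050.
∂h/∂x = [(+0.18)·(-35) − (-0.36)·30] / -2050 = -0.002195
∂h/∂y = [50·(-0.36) − 10·(+0.18)] / -2050 = +0.009659
h(10, 5) = 54.47 + (-0.002195)·(5) + (+0.009659)·(-90) = 54.47 -0.011 -0.869 = 53.590 m.

53.6 m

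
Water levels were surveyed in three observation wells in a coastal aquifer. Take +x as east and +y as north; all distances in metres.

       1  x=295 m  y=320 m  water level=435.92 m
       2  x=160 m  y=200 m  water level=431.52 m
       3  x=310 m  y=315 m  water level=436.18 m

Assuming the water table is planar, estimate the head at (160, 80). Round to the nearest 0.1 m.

Taking 1 as reference: 2−1 = (-135, -120, -4.40); 3−1 = (15, -5, +0.26).
Solve a·Δx + b·Δy = Δh: det = (-135)·(-5) − 15·(-120) = 2475.
∂h/∂x = [(-4.40)·(-5) − (+0.26)·(-120)] / 2475 = +0.02149
∂h/∂y = [(-135)·(+0.26) − 15·(-4.40)] / 2475 = +0.01248
h(160, 80) = 435.92 + (+0.02149)·(-135) + (+0.01248)·(-240) = 435.92 -2.902 -2.996 = 430.022 m.

430.0 m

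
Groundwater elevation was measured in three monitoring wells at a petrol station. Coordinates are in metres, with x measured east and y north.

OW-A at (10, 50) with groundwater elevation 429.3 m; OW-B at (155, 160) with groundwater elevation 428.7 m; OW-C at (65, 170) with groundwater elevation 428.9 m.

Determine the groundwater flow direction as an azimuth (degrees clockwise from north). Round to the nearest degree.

048°

With h = a·x + b·y + c and OW-A as origin, the differences give:
  145·a + 110·b = -0.6
  55·a + 120·b = -0.4
Eliminate b (×120 and ×110, subtract): 11350·a = -28.00 → a = ∂h/∂x = -0.002467
Back-substitute: b = ∂h/∂y = -0.002203.
Flow direction (−∇h) has components (+0.002467 E, +0.002203 N).
Azimuth = atan2(E, N) = atan2(+0.002467, +0.002203) = 48.2° ≈ 048°.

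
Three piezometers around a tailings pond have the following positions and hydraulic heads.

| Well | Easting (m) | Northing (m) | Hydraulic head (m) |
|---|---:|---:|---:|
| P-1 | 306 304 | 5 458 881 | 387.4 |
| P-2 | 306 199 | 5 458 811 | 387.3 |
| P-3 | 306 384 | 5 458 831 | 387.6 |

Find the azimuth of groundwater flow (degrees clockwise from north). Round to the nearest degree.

With h = a·x + b·y + c and P-1 as origin, the differences give:
  (-105)·a + (-70)·b = -0.1
  80·a + (-50)·b = +0.2
Eliminate b (×(-50) and ×(-70), subtract): 10850·a = 19.00 → a = ∂h/∂x = +0.001751
Back-substitute: b = ∂h/∂y = -0.001198.
Flow direction (−∇h) has components (-0.001751 E, +0.001198 N).
Azimuth = atan2(E, N) = atan2(-0.001751, +0.001198) = 304.4° ≈ 304°.

304°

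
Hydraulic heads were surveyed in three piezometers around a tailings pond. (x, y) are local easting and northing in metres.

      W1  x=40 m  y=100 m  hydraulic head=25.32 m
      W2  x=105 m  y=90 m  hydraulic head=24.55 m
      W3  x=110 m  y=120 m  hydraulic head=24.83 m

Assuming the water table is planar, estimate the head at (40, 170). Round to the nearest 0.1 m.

26.1 m

Three-point gradient (reference W1): Δ to W2 = (65, -10, -0.77), Δ to W3 = (70, 20, -0.49).
∂h/∂x = -0.01015, ∂h/∂y = +0.01102 (det = 2000).
h(40, 170) = 25.32 + (-0.01015)·(0) + (+0.01102)·(70) = 25.32 -0.000 +0.772 = 26.092 m.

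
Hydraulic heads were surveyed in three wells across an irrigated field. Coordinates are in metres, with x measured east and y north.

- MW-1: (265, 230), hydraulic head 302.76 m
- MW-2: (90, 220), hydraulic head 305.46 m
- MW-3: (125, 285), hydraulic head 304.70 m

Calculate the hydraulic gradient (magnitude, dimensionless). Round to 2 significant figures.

0.016

With h = a·x + b·y + c and MW-1 as origin, the differences give:
  (-175)·a + (-10)·b = +2.70
  (-140)·a + 55·b = +1.94
Eliminate b (×55 and ×(-10), subtract): -11025·a = 167.900 → a = ∂h/∂x = -0.01523
Back-substitute: b = ∂h/∂y = -0.003492.
|∇h| = √(-0.01523² + -0.003492²) = 0.01563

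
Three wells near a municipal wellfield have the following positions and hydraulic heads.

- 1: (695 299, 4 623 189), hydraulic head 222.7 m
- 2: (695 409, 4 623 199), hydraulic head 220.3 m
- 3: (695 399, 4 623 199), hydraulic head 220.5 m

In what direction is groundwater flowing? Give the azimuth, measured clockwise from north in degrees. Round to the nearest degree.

Differences from 1: to 2 (Δx, Δy, Δh) = (110, 10, -2.4); to 3 = (100, 10, -2.2).
Solve a·Δx + b·Δy = Δh: det = 110·10 − 100·10 = 100.
∂h/∂x = [(-2.4)·10 − (-2.2)·10] / 100 = -0.02000
∂h/∂y = [110·(-2.2) − 100·(-2.4)] / 100 = -0.02000
Flow direction (−∇h) has components (+0.02000 E, +0.02000 N).
Azimuth = atan2(E, N) = atan2(+0.02000, +0.02000) = 45.0° ≈ 045°.

045°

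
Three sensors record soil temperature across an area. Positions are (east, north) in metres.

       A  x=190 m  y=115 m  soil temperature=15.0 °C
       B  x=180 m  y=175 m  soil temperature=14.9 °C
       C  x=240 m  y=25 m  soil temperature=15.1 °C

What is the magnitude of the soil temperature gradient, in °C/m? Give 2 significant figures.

0.0024 °C/m

With T = a·x + b·y + c and A as origin, the differences give:
  (-10)·a + 60·b = -0.1
  50·a + (-90)·b = +0.1
Eliminate b (×(-90) and ×60, subtract): -2100·a = 3.00 → a = ∂T/∂x = -0.001429
Back-substitute: b = ∂T/∂y = -0.001905.
|∇f| = √(-0.001429² + -0.001905²) = 0.002381 °C/m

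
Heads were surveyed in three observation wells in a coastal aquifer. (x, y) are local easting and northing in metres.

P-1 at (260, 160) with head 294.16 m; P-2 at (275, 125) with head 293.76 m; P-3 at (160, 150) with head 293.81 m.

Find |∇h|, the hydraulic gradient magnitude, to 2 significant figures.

0.013

Differences from P-1: to P-2 (Δx, Δy, Δh) = (15, -35, -0.40); to P-3 = (-100, -10, -0.35).
Determinant of the coordinate differences = 15·(-10) − (-100)·(-35) = -3650.
∂h/∂x = [(-0.40)·(-10) − (-0.35)·(-35)] / -3650 = +0.002260
∂h/∂y = [15·(-0.35) − (-100)·(-0.40)] / -3650 = +0.01240
|∇h| = √(0.002260² + 0.01240²) = 0.0126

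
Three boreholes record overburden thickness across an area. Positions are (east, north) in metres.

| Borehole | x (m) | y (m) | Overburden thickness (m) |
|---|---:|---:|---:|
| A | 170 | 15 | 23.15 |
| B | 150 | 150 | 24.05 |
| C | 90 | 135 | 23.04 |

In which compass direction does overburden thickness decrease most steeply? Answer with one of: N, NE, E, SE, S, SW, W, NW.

Differences from A: to B (Δx, Δy, Δh) = (-20, 135, +0.90); to C = (-80, 120, -0.11).
Solve a·Δx + b·Δy = Δd: det = (-20)·120 − (-80)·135 = 8400.
∂d/∂x = [(+0.90)·120 − (-0.11)·135] / 8400 = +0.01463
∂d/∂y = [(-20)·(-0.11) − (-80)·(+0.90)] / 8400 = +0.008833
Steepest decrease is along −∇f = (-0.01463 E, -0.008833 N) → southwest.

SW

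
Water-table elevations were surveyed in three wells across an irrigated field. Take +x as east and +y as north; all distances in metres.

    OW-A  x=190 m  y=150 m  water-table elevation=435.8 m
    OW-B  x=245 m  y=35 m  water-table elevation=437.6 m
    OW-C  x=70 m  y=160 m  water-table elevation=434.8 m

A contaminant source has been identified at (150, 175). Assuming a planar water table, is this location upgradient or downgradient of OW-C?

upgradient

Taking OW-A as reference: OW-B−OW-A = (55, -115, +1.8); OW-C−OW-A = (-120, 10, -1.0).
Solve a·Δx + b·Δy = Δh: det = 55·10 − (-120)·(-115) = -13250.
∂h/∂x = [(+1.8)·10 − (-1.0)·(-115)] / -13250 = +0.007321
∂h/∂y = [55·(-1.0) − (-120)·(+1.8)] / -13250 = -0.01215
Head at (150, 175) = 435.8 + (+0.007321)·(-40) + (-0.01215)·(25) = 435.20 m.
That is higher than the 434.8 m at OW-C, so the point is upgradient.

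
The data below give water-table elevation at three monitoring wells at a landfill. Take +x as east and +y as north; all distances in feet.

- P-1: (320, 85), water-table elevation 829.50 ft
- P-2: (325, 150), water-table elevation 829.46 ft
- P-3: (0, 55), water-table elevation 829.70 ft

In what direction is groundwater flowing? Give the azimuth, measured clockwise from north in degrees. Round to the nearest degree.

With h = a·x + b·y + c and P-1 as origin, the differences give:
  5·a + 65·b = -0.04
  (-320)·a + (-30)·b = +0.20
Eliminate b (×(-30) and ×65, subtract): 20650·a = -11.800 → a = ∂h/∂x = -0.0005714
Back-substitute: b = ∂h/∂y = -0.0005714.
Flow direction (−∇h) has components (+0.0005714 E, +0.0005714 N).
Azimuth = atan2(E, N) = atan2(+0.0005714, +0.0005714) = 45.0° ≈ 045°.

045°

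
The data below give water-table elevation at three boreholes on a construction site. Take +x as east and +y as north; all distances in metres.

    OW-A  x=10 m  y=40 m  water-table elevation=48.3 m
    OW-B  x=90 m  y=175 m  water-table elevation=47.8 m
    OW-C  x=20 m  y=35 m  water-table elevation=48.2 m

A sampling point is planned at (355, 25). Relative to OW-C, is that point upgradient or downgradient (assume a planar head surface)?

Differences from OW-A: to OW-B (Δx, Δy, Δh) = (80, 135, -0.5); to OW-C = (10, -5, -0.1).
Determinant of the coordinate differences = 80·(-5) − 10·135 = -1750.
∂h/∂x = [(-0.5)·(-5) − (-0.1)·135] / -1750 = -0.009143
∂h/∂y = [80·(-0.1) − 10·(-0.5)] / -1750 = +0.001714
Head at (355, 25) = 48.3 + (-0.009143)·(345) + (+0.001714)·(-15) = 45.12 m.
That is lower than the 48.2 m at OW-C, so the point is downgradient.

downgradient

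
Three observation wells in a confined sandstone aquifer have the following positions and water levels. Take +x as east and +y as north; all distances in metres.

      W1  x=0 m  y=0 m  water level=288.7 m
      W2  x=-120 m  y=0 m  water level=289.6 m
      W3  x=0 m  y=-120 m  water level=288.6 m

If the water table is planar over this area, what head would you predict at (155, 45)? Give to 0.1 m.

287.6 m

∂h/∂x = (289.6 − 288.7) / (-120 − 0) = -0.007500
∂h/∂y = (288.6 − 288.7) / (-120 − 0) = +0.0008333
h(155, 45) = 288.7 + (-0.007500)·(155) + (+0.0008333)·(45) = 288.7 -1.163 +0.037 = 287.575 m.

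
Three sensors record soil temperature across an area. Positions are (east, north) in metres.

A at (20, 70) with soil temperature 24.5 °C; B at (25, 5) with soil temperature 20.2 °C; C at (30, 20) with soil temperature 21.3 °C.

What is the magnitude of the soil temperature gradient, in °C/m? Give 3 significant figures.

0.0697 °C/m

Three-point gradient (reference A): Δ to B = (5, -65, -4.3), Δ to C = (10, -50, -3.2).
∂T/∂x = +0.01750, ∂T/∂y = +0.06750 (det = 400).
|∇f| = √(0.01750² + 0.06750²) = 0.06973 °C/m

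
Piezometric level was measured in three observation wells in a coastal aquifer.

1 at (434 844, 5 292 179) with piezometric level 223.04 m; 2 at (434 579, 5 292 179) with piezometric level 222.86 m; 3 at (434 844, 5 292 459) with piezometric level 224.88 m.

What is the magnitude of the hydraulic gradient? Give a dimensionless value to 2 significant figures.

∂h/∂x = (222.86 − 223.04) / (434579 − 434844) = +0.0006792
∂h/∂y = (224.88 − 223.04) / (5292459 − 5292179) = +0.006571
|∇h| = √(0.0006792² + 0.006571²) = 0.006606

0.0066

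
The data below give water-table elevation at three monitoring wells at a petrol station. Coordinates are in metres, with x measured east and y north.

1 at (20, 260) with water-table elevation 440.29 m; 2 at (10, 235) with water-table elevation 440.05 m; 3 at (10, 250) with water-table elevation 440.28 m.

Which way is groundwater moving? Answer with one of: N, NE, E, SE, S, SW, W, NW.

SE

Taking 1 as reference: 2−1 = (-10, -25, -0.24); 3−1 = (-10, -10, -0.01).
Determinant of the coordinate differences = (-10)·(-10) − (-10)·(-25) = -150.
∂h/∂x = [(-0.24)·(-10) − (-0.01)·(-25)] / -150 = -0.01433
∂h/∂y = [(-10)·(-0.01) − (-10)·(-0.24)] / -150 = +0.01533
Flow = −∇h = (+0.01433 east, -0.01533 north), which points southeast.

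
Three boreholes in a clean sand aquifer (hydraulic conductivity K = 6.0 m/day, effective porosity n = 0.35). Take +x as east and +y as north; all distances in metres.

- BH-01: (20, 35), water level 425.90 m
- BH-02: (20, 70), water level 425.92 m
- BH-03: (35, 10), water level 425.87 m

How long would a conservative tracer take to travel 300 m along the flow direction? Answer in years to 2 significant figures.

40 years

Differences from BH-01: to BH-02 (Δx, Δy, Δh) = (0, 35, +0.02); to BH-03 = (15, -25, -0.03).
Determinant of the coordinate differences = 0·(-25) − 15·35 = -525.
∂h/∂x = [(+0.02)·(-25) − (-0.03)·35] / -525 = -0.001048
∂h/∂y = [0·(-0.03) − 15·(+0.02)] / -525 = +0.0005714
|∇h| = √(-0.001048² + 0.0005714²) = 0.001194
Seepage velocity v = K·i/n = 6.0 × 0.001194 / 0.35 = 0.02047 m/day.
t = 300 / 0.02047 = 1.466e+04 days = 40.1 years.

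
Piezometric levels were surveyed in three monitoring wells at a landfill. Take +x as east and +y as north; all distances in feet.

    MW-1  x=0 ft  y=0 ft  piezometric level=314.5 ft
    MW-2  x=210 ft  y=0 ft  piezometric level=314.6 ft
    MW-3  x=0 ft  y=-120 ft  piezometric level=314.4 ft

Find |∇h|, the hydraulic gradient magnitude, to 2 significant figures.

0.00096

∂h/∂x = (314.6 − 314.5) / (210 − 0) = +0.0004762
∂h/∂y = (314.4 − 314.5) / (-120 − 0) = +0.0008333
|∇h| = √(0.0004762² + 0.0008333²) = 0.0009598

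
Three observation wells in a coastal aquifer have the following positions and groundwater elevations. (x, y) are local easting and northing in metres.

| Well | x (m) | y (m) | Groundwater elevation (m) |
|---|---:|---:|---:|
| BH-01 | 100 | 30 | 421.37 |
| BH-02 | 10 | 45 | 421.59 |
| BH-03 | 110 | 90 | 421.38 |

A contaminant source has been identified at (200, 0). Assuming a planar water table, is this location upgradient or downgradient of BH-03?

downgradient

Taking BH-01 as reference: BH-02−BH-01 = (-90, 15, +0.22); BH-03−BH-01 = (10, 60, +0.01).
Solve a·Δx + b·Δy = Δh: det = (-90)·60 − 10·15 = -5550.
∂h/∂x = [(+0.22)·60 − (+0.01)·15] / -5550 = -0.002351
∂h/∂y = [(-90)·(+0.01) − 10·(+0.22)] / -5550 = +0.0005586
Head at (200, 0) = 421.37 + (-0.002351)·(100) + (+0.0005586)·(-30) = 421.12 m.
That is lower than the 421.38 m at BH-03, so the point is downgradient.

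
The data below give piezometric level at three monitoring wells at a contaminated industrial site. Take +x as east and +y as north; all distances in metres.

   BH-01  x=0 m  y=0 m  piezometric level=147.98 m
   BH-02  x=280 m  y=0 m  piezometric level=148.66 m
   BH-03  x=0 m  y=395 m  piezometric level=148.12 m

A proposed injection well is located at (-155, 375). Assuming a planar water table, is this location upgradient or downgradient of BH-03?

∂h/∂x = (148.66 − 147.98) / (280 − 0) = +0.002429
∂h/∂y = (148.12 − 147.98) / (395 − 0) = +0.0003544
Head at (-155, 375) = 147.98 + (+0.002429)·(-155) + (+0.0003544)·(375) = 147.74 m.
That is lower than the 148.12 m at BH-03, so the point is downgradient.

downgradient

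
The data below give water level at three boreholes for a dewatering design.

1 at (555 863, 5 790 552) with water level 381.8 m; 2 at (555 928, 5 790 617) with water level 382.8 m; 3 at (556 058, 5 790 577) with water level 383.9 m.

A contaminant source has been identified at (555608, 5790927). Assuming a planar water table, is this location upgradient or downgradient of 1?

Taking 1 as reference: 2−1 = (65, 65, +1.0); 3−1 = (195, 25, +2.1).
Determinant of the coordinate differences = 65·25 − 195·65 = -11050.
∂h/∂x = [(+1.0)·25 − (+2.1)·65] / -11050 = +0.01009
∂h/∂y = [65·(+2.1) − 195·(+1.0)] / -11050 = +0.005294
Head at (555608, 5790927) = 381.8 + (+0.01009)·(-255) + (+0.005294)·(375) = 381.21 m.
That is lower than the 381.8 m at 1, so the point is downgradient.

downgradient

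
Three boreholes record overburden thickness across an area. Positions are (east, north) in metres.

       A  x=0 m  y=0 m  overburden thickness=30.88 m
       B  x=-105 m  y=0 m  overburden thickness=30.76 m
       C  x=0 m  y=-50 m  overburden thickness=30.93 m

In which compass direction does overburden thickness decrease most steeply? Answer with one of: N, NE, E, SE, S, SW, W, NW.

∂d/∂x = (30.76 − 30.88) / (-105 − 0) = +0.001143
∂d/∂y = (30.93 − 30.88) / (-50 − 0) = -0.001000
Steepest decrease is along −∇f = (-0.001143 E, +0.001000 N) → northwest.

NW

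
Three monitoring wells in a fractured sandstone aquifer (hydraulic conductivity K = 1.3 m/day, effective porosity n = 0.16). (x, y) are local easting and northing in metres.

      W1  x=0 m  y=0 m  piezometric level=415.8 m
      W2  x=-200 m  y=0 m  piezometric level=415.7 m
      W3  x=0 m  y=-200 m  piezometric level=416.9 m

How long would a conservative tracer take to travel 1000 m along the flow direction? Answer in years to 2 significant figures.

61 years

∂h/∂x = (415.7 − 415.8) / (-200 − 0) = +0.0005000
∂h/∂y = (416.9 − 415.8) / (-200 − 0) = -0.005500
|∇h| = √(0.0005000² + -0.005500²) = 0.005523
Seepage velocity v = K·i/n = 1.3 × 0.005523 / 0.16 = 0.04487 m/day.
t = 1000 / 0.04487 = 2.229e+04 days = 61 years.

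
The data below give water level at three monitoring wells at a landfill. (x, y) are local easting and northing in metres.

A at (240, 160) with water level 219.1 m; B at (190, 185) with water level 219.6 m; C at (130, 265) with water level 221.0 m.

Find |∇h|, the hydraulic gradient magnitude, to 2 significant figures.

With h = a·x + b·y + c and A as origin, the differences give:
  (-50)·a + 25·b = +0.5
  (-110)·a + 105·b = +1.9
Eliminate b (×105 and ×25, subtract): -2500·a = 5.00 → a = ∂h/∂x = -0.002000
Back-substitute: b = ∂h/∂y = +0.01600.
|∇h| = √(-0.002000² + 0.01600²) = 0.01612

0.016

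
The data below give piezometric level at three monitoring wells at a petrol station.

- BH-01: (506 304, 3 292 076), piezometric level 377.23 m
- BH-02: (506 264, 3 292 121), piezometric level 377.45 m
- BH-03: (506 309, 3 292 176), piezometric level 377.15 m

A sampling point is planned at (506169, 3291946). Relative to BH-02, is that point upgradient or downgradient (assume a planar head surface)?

upgradient

With h = a·x + b·y + c and BH-01 as origin, the differences give:
  (-40)·a + 45·b = +0.22
  5·a + 100·b = -0.08
Eliminate b (×100 and ×45, subtract): -4225·a = 25.600 → a = ∂h/∂x = -0.006059
Back-substitute: b = ∂h/∂y = -0.0004970.
Head at (506169, 3291946) = 377.23 + (-0.006059)·(-135) + (-0.0004970)·(-130) = 378.11 m.
That is higher than the 377.45 m at BH-02, so the point is upgradient.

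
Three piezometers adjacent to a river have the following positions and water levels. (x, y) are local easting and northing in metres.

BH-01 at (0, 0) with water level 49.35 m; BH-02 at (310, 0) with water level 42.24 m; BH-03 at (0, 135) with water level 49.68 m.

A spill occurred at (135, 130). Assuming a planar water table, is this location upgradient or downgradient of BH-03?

downgradient

∂h/∂x = (42.24 − 49.35) / (310 − 0) = -0.02294
∂h/∂y = (49.68 − 49.35) / (135 − 0) = +0.002444
Head at (135, 130) = 49.35 + (-0.02294)·(135) + (+0.002444)·(130) = 46.57 m.
That is lower than the 49.68 m at BH-03, so the point is downgradient.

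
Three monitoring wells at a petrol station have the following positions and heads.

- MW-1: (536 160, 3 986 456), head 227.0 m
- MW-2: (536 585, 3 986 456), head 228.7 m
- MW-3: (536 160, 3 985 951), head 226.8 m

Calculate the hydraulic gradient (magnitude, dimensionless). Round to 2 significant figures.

∂h/∂x = (228.7 − 227.0) / (536585 − 536160) = +0.004000
∂h/∂y = (226.8 − 227.0) / (3985951 − 3986456) = +0.0003960
|∇h| = √(0.004000² + 0.0003960²) = 0.00402

0.0040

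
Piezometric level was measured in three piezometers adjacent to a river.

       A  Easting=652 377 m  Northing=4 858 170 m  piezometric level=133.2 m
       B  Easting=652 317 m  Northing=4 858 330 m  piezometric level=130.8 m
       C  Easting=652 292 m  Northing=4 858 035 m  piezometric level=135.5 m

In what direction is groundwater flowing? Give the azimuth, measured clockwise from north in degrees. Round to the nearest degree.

007°

With h = a·x + b·y + c and A as origin, the differences give:
  (-60)·a + 160·b = -2.4
  (-85)·a + (-135)·b = +2.3
Eliminate b (×(-135) and ×160, subtract): 21700·a = -44.00 → a = ∂h/∂x = -0.002028
Back-substitute: b = ∂h/∂y = -0.01576.
Flow direction (−∇h) has components (+0.002028 E, +0.01576 N).
Azimuth = atan2(E, N) = atan2(+0.002028, +0.01576) = 7.3° ≈ 007°.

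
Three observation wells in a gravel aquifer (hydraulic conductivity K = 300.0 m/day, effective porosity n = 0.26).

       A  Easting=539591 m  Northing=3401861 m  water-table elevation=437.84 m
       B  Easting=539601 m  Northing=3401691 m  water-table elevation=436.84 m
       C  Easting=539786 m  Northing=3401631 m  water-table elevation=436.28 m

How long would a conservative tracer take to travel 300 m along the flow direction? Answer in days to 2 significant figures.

Three-point gradient (reference A): Δ to B = (10, -170, -1.00), Δ to C = (195, -230, -1.56).
∂h/∂x = -0.001141, ∂h/∂y = +0.005815 (det = 30850).
|∇h| = √(-0.001141² + 0.005815²) = 0.005926
Seepage velocity v = K·i/n = 300.0 × 0.005926 / 0.26 = 6.838 m/day.
t = 300 / 6.838 = 43.87 days.

44 days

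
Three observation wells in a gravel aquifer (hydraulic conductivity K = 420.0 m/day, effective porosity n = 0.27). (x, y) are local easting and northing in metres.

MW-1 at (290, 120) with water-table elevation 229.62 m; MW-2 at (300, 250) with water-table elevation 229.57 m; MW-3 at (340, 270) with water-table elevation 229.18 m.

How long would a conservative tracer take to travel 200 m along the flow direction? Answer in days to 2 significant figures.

With h = a·x + b·y + c and MW-1 as origin, the differences give:
  10·a + 130·b = -0.05
  50·a + 150·b = -0.44
Eliminate b (×150 and ×130, subtract): -5000·a = 49.700 → a = ∂h/∂x = -0.009940
Back-substitute: b = ∂h/∂y = +0.0003800.
|∇h| = √(-0.009940² + 0.0003800²) = 0.009947
Seepage velocity v = K·i/n = 420.0 × 0.009947 / 0.27 = 15.47 m/day.
t = 200 / 15.47 = 12.93 days.

13 days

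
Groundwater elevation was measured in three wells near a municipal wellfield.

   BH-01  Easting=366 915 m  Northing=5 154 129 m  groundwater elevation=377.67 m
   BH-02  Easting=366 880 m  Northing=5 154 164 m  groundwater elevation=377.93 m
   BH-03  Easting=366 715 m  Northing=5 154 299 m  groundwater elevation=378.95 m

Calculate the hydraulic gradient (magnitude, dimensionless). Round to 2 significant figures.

Taking BH-01 as reference: BH-02−BH-01 = (-35, 35, +0.26); BH-03−BH-01 = (-200, 170, +1.28).
Solve a·Δx + b·Δy = Δh: det = (-35)·170 − (-200)·35 = 1050.
∂h/∂x = [(+0.26)·170 − (+1.28)·35] / 1050 = -0.0005714
∂h/∂y = [(-35)·(+1.28) − (-200)·(+0.26)] / 1050 = +0.006857
|∇h| = √(-0.0005714² + 0.006857²) = 0.006881

0.0069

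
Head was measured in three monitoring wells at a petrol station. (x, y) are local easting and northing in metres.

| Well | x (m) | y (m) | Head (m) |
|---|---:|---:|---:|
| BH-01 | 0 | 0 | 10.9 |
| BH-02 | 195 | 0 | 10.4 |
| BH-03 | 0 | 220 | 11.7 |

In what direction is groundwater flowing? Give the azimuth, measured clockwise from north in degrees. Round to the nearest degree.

145°

∂h/∂x = (10.4 − 10.9) / (195 − 0) = -0.002564
∂h/∂y = (11.7 − 10.9) / (220 − 0) = +0.003636
Flow direction (−∇h) has components (+0.002564 E, -0.003636 N).
Azimuth = atan2(E, N) = atan2(+0.002564, -0.003636) = 144.8° ≈ 145°.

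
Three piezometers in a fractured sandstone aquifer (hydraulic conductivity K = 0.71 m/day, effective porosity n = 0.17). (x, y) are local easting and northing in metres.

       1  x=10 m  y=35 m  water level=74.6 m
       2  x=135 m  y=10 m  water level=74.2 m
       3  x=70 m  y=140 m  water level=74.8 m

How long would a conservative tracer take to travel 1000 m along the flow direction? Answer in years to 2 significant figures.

With h = a·x + b·y + c and 1 as origin, the differences give:
  125·a + (-25)·b = -0.4
  60·a + 105·b = +0.2
Eliminate b (×105 and ×(-25), subtract): 14625·a = -37.00 → a = ∂h/∂x = -0.002530
Back-substitute: b = ∂h/∂y = +0.003350.
|∇h| = √(-0.002530² + 0.003350²) = 0.004198
Seepage velocity v = K·i/n = 0.71 × 0.004198 / 0.17 = 0.01753 m/day.
t = 1000 / 0.01753 = 5.705e+04 days = 156 years.

160 years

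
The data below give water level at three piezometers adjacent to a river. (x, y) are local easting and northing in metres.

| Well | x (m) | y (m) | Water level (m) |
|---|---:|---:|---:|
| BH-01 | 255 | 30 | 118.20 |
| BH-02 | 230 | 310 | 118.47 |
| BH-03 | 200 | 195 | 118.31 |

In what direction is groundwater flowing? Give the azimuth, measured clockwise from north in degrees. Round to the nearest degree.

229°

With h = a·x + b·y + c and BH-01 as origin, the differences give:
  (-25)·a + 280·b = +0.27
  (-55)·a + 165·b = +0.11
Eliminate b (×165 and ×280, subtract): 11275·a = 13.750 → a = ∂h/∂x = +0.001220
Back-substitute: b = ∂h/∂y = +0.001073.
Flow direction (−∇h) has components (-0.001220 E, -0.001073 N).
Azimuth = atan2(E, N) = atan2(-0.001220, -0.001073) = 228.7° ≈ 229°.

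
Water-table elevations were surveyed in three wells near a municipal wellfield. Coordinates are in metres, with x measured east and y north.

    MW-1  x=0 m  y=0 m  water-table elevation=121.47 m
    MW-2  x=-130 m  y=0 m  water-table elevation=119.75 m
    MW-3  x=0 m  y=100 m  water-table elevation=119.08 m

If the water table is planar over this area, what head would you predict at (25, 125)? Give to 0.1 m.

118.8 m

∂h/∂x = (119.75 − 121.47) / (-130 − 0) = +0.01323
∂h/∂y = (119.08 − 121.47) / (100 − 0) = -0.02390
h(25, 125) = 121.47 + (+0.01323)·(25) + (-0.02390)·(125) = 121.47 +0.331 -2.988 = 118.813 m.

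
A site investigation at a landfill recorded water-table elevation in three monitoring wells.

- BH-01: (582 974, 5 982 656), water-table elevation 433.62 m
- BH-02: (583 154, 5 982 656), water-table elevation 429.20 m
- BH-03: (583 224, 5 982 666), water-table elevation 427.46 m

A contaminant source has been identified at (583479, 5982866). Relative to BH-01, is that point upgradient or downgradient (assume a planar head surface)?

Taking BH-01 as reference: BH-02−BH-01 = (180, 0, -4.42); BH-03−BH-01 = (250, 10, -6.16).
Determinant of the coordinate differences = 180·10 − 250·0 = 1800.
∂h/∂x = [(-4.42)·10 − (-6.16)·0] / 1800 = -0.02456
∂h/∂y = [180·(-6.16) − 250·(-4.42)] / 1800 = -0.002111
Head at (583479, 5982866) = 433.62 + (-0.02456)·(505) + (-0.002111)·(210) = 420.78 m.
That is lower than the 433.62 m at BH-01, so the point is downgradient.

downgradient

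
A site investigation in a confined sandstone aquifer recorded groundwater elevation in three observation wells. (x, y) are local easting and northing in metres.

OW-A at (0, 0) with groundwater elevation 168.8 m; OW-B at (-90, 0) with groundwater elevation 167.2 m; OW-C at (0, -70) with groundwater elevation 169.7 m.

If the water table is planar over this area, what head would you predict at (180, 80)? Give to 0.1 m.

171.0 m

∂h/∂x = (167.2 − 168.8) / (-90 − 0) = +0.01778
∂h/∂y = (169.7 − 168.8) / (-70 − 0) = -0.01286
h(180, 80) = 168.8 + (+0.01778)·(180) + (-0.01286)·(80) = 168.8 +3.200 -1.029 = 170.971 m.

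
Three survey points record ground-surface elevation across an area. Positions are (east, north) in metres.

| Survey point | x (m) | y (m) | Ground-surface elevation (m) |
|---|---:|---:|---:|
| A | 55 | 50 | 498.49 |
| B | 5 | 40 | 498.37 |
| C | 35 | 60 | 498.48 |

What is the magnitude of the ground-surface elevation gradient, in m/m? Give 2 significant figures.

0.0033 m/m

With z = a·x + b·y + c and A as origin, the differences give:
  (-50)·a + (-10)·b = -0.12
  (-20)·a + 10·b = -0.01
Eliminate b (×10 and ×(-10), subtract): -700·a = -1.300 → a = ∂z/∂x = +0.001857
Back-substitute: b = ∂z/∂y = +0.002714.
|∇f| = √(0.001857² + 0.002714²) = 0.003289 m/m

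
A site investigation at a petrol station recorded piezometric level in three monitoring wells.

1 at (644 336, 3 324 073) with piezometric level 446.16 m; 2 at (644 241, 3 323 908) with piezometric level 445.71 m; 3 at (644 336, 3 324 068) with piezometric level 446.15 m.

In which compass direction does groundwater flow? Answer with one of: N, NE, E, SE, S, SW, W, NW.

Differences from 1: to 2 (Δx, Δy, Δh) = (-95, -165, -0.45); to 3 = (0, -5, -0.01).
Determinant of the coordinate differences = (-95)·(-5) − 0·(-165) = 475.
∂h/∂x = [(-0.45)·(-5) − (-0.01)·(-165)] / 475 = +0.001263
∂h/∂y = [(-95)·(-0.01) − 0·(-0.45)] / 475 = +0.002000
Flow = −∇h = (-0.001263 east, -0.002000 north), which points southwest.

SW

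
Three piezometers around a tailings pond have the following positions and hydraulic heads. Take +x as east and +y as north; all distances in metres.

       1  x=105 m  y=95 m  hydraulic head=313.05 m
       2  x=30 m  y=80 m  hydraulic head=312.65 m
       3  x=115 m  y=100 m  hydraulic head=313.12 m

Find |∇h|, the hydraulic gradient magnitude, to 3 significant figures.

Three-point gradient (reference 1): Δ to 2 = (-75, -15, -0.40), Δ to 3 = (10, 5, +0.07).
∂h/∂x = +0.004222, ∂h/∂y = +0.005556 (det = -225).
|∇h| = √(0.004222² + 0.005556²) = 0.006978

0.00698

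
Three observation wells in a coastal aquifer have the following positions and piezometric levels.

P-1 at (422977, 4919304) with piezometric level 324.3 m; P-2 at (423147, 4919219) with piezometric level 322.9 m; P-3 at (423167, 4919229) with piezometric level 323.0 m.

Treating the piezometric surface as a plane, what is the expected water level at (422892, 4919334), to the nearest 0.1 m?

324.8 m

Taking P-1 as reference: P-2−P-1 = (170, -85, -1.4); P-3−P-1 = (190, -75, -1.3).
Determinant of the coordinate differences = 170·(-75) − 190·(-85) = 3400.
∂h/∂x = [(-1.4)·(-75) − (-1.3)·(-85)] / 3400 = -0.001618
∂h/∂y = [170·(-1.3) − 190·(-1.4)] / 3400 = +0.01324
h(422892, 4919334) = 324.3 + (-0.001618)·(-85) + (+0.01324)·(30) = 324.3 +0.137 +0.397 = 324.835 m.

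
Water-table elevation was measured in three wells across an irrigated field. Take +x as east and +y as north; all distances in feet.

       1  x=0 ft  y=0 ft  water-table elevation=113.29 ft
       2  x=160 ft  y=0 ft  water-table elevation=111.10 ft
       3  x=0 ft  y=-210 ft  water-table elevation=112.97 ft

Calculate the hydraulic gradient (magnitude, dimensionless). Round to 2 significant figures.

∂h/∂x = (111.10 − 113.29) / (160 − 0) = -0.01369
∂h/∂y = (112.97 − 113.29) / (-210 − 0) = +0.001524
|∇h| = √(-0.01369² + 0.001524²) = 0.01377

0.014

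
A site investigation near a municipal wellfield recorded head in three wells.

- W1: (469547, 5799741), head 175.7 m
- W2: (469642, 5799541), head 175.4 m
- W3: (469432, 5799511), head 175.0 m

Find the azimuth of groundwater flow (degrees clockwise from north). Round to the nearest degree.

215°

Three-point gradient (reference W1): Δ to W2 = (95, -200, -0.3), Δ to W3 = (-115, -230, -0.7).
∂h/∂x = +0.001583, ∂h/∂y = +0.002252 (det = -44850).
Flow direction (−∇h) has components (-0.001583 E, -0.002252 N).
Azimuth = atan2(E, N) = atan2(-0.001583, -0.002252) = 215.1° ≈ 215°.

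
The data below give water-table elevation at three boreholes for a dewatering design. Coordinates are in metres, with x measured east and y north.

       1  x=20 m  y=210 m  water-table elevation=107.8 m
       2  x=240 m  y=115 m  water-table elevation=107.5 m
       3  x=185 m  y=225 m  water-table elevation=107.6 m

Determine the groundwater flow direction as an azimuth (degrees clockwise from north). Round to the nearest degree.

Differences from 1: to 2 (Δx, Δy, Δh) = (220, -95, -0.3); to 3 = (165, 15, -0.2).
Determinant of the coordinate differences = 220·15 − 165·(-95) = 18975.
∂h/∂x = [(-0.3)·15 − (-0.2)·(-95)] / 18975 = -0.001238
∂h/∂y = [220·(-0.2) − 165·(-0.3)] / 18975 = +0.0002899
Flow direction (−∇h) has components (+0.001238 E, -0.0002899 N).
Azimuth = atan2(E, N) = atan2(+0.001238, -0.0002899) = 103.2° ≈ 103°.

103°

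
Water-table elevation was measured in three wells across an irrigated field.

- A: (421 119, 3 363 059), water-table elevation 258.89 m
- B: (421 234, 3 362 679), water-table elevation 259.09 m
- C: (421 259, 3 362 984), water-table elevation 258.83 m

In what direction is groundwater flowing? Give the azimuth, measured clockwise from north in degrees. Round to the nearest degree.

047°

Differences from A: to B (Δx, Δy, Δh) = (115, -380, +0.20); to C = (140, -75, -0.06).
Solve a·Δx + b·Δy = Δh: det = 115·(-75) − 140·(-380) = 44575.
∂h/∂x = [(+0.20)·(-75) − (-0.06)·(-380)] / 44575 = -0.0008480
∂h/∂y = [115·(-0.06) − 140·(+0.20)] / 44575 = -0.0007830
Flow direction (−∇h) has components (+0.0008480 E, +0.0007830 N).
Azimuth = atan2(E, N) = atan2(+0.0008480, +0.0007830) = 47.3° ≈ 047°.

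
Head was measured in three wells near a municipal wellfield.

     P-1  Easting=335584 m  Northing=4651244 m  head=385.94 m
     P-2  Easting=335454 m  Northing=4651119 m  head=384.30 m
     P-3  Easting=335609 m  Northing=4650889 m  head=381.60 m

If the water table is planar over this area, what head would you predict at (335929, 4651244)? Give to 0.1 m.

386.2 m

Differences from P-1: to P-2 (Δx, Δy, Δh) = (-130, -125, -1.64); to P-3 = (25, -355, -4.34).
Determinant of the coordinate differences = (-130)·(-355) − 25·(-125) = 49275.
∂h/∂x = [(-1.64)·(-355) − (-4.34)·(-125)] / 49275 = +0.0008057
∂h/∂y = [(-130)·(-4.34) − 25·(-1.64)] / 49275 = +0.01228
h(335929, 4651244) = 385.94 + (+0.0008057)·(345) + (+0.01228)·(0) = 385.94 +0.278 +0.000 = 386.218 m.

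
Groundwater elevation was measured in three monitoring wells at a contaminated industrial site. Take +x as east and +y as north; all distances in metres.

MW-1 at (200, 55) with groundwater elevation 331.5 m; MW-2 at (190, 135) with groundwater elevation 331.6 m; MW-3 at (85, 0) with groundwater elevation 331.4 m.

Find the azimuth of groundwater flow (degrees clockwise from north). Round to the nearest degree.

With h = a·x + b·y + c and MW-1 as origin, the differences give:
  (-10)·a + 80·b = +0.1
  (-115)·a + (-55)·b = -0.1
Eliminate b (×(-55) and ×80, subtract): 9750·a = 2.50 → a = ∂h/∂x = +0.0002564
Back-substitute: b = ∂h/∂y = +0.001282.
Flow direction (−∇h) has components (-0.0002564 E, -0.001282 N).
Azimuth = atan2(E, N) = atan2(-0.0002564, -0.001282) = 191.3° ≈ 191°.

191°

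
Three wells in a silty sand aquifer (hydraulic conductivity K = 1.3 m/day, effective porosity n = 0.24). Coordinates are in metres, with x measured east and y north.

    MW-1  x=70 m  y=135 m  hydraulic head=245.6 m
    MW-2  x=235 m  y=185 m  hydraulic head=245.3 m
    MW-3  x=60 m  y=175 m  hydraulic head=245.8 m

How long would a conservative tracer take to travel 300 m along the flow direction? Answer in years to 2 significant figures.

29 years

With h = a·x + b·y + c and MW-1 as origin, the differences give:
  165·a + 50·b = -0.3
  (-10)·a + 40·b = +0.2
Eliminate b (×40 and ×50, subtract): 7100·a = -22.00 → a = ∂h/∂x = -0.003099
Back-substitute: b = ∂h/∂y = +0.004225.
|∇h| = √(-0.003099² + 0.004225²) = 0.00524
Seepage velocity v = K·i/n = 1.3 × 0.00524 / 0.24 = 0.02838 m/day.
t = 300 / 0.02838 = 1.057e+04 days = 28.9 years.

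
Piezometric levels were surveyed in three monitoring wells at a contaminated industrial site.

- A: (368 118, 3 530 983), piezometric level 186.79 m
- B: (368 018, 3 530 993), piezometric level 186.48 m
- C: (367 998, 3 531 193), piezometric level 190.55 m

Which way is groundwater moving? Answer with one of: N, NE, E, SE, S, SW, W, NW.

S

Taking A as reference: B−A = (-100, 10, -0.31); C−A = (-120, 210, +3.76).
Solve a·Δx + b·Δy = Δh: det = (-100)·210 − (-120)·10 = -19800.
∂h/∂x = [(-0.31)·210 − (+3.76)·10] / -19800 = +0.005187
∂h/∂y = [(-100)·(+3.76) − (-120)·(-0.31)] / -19800 = +0.02087
Flow = −∇h = (-0.005187 east, -0.02087 north), which points south.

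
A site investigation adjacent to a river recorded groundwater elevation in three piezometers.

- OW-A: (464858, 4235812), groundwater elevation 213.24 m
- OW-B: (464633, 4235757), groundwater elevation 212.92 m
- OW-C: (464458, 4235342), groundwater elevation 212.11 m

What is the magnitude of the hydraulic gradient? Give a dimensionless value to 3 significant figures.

0.00184

Three-point gradient (reference OW-A): Δ to OW-B = (-225, -55, -0.32), Δ to OW-C = (-400, -470, -1.13).
∂h/∂x = +0.001054, ∂h/∂y = +0.001507 (det = 83750).
|∇h| = √(0.001054² + 0.001507²) = 0.001839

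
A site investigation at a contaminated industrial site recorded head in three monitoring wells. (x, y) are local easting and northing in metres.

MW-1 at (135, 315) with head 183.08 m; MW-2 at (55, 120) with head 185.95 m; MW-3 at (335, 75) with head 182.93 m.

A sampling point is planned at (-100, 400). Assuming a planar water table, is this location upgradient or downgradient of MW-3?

Taking MW-1 as reference: MW-2−MW-1 = (-80, -195, +2.87); MW-3−MW-1 = (200, -240, -0.15).
Determinant of the coordinate differences = (-80)·(-240) − 200·(-195) = 58200.
∂h/∂x = [(+2.87)·(-240) − (-0.15)·(-195)] / 58200 = -0.01234
∂h/∂y = [(-80)·(-0.15) − 200·(+2.87)] / 58200 = -0.009656
Head at (-100, 400) = 183.08 + (-0.01234)·(-235) + (-0.009656)·(85) = 185.16 m.
That is higher than the 182.93 m at MW-3, so the point is upgradient.

upgradient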